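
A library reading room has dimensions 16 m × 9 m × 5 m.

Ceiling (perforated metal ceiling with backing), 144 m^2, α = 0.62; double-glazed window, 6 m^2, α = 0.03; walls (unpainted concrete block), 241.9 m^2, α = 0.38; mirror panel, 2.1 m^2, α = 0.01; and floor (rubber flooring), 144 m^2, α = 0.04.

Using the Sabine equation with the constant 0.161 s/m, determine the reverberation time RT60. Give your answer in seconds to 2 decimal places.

0.62 seconds

Total absorption A = 144×0.62 + 6×0.03 + 241.9×0.38 + 2.1×0.01 + 144×0.04
  = 89.280 + 0.180 + 91.922 + 0.021 + 5.760 = 187.163 m^2 sabins.
Room volume: 720 m³.
Sabine: RT60 = 0.161 × 720 / 187.163 = 0.62 s.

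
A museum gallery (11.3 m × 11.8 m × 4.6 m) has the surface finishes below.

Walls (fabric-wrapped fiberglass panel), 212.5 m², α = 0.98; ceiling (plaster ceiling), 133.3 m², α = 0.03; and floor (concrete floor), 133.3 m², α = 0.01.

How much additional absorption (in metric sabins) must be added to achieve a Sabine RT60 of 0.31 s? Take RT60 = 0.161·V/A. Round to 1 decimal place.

A₁ = Σ Sᵢαᵢ = 212.5·0.98 + 133.3·0.03 + 133.3·0.01 = 213.582 sabins.
For T = 0.31 s, need A₂ = 0.161·V/T = 0.161·613.364/0.31 = 318.554 sabins.
ΔA = A₂ − A₁ = 318.554 − 213.582 = 105.0 sabins.

105.0 sabins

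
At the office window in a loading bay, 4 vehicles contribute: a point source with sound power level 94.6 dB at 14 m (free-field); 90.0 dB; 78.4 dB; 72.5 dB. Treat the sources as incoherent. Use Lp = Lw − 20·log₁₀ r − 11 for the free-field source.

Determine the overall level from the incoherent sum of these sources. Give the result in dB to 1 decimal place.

90.4 dB

Source at 14 m: Lp = 94.6 − 20·log₁₀(14) − 11 = 60.7 dB.
Sum in the linear (power) domain: Σ 10^(Lᵢ/10) = 10^(60.7/10) + 10^(90.0/10) + 10^(78.4/10) + 10^(72.5/10) = 1.088e+09.
Combined level = 10 log₁₀(1.088e+09) = 90.4 dB.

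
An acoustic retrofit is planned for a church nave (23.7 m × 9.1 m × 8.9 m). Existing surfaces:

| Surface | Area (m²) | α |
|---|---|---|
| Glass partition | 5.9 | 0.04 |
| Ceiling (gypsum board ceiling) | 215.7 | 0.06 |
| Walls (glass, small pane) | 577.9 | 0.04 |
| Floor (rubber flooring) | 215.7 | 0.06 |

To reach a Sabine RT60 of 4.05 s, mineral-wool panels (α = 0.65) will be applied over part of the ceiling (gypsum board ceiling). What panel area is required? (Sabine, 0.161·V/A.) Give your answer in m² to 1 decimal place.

Total absorption A₁ = 5.9*0.04 + 215.7*0.06 + 577.9*0.04 + 215.7*0.06
  = 0.236 + 12.942 + 23.116 + 12.942 = 49.236 m² sabins.
V = 1919.463 m³. Target absorption A₂ = 0.161 × 1919.463 / 4.05 = 76.305 sabins.
Absorption to add: 76.305 − 49.236 = 27.069 sabins.
Net gain per m²: Δα = 0.65 − 0.06 = 0.59.
Panel area = 27.069 / 0.59 = 45.9 m².

45.9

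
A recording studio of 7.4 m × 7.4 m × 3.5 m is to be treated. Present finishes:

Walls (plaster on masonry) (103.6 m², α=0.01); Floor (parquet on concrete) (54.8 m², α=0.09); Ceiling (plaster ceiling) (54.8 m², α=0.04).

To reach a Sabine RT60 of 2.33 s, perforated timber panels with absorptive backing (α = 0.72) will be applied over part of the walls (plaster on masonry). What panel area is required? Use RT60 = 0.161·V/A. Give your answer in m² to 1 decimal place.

Total absorption A₁ = 103.6×0.01 + 54.8×0.09 + 54.8×0.04
  = 1.036 + 4.932 + 2.192 = 8.160 m² sabins.
Required A₂ = 0.161·191.66/2.33 = 13.243 sabins.
Absorption to add: 13.243 − 8.160 = 5.083 sabins.
Each m² of panel replacing the walls (plaster on masonry) adds (0.72 − 0.01) = 0.71 sabins.
Area = ΔA/Δα = 5.083/0.71 = 7.2 m².

7.2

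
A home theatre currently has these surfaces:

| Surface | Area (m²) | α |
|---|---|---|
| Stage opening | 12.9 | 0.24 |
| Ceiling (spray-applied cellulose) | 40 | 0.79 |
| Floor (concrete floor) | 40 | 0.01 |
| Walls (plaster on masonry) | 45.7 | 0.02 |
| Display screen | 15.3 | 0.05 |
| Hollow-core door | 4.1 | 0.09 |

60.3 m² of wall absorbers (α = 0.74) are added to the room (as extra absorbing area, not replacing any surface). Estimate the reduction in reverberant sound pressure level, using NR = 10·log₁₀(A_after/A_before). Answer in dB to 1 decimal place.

Equivalent absorption area: A_before = 12.9×0.24 + 40×0.79 + 40×0.01 + 45.7×0.02 + 15.3×0.05 + 4.1×0.09 = 37.144 m².
Treatment contributes 60.3·0.74 = 44.622 sabins.
A_after = 37.144 + 44.622 = 81.766 sabins.
NR = 10·log₁₀(81.766/37.144) = 3.4 dB.

3.4 dB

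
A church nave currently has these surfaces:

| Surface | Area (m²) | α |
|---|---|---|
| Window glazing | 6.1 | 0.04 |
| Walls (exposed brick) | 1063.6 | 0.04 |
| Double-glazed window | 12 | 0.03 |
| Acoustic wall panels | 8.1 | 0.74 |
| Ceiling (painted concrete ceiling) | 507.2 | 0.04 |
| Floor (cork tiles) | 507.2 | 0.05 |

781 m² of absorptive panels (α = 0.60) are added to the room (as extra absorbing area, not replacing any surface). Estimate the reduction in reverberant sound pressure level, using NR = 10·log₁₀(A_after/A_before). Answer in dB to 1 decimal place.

7.7 dB

A_before = Σ Sᵢαᵢ = 6.1*0.04 + 1063.6*0.04 + 12*0.03 + 8.1*0.74 + 507.2*0.04 + 507.2*0.05 = 94.790 sabins.
Treatment contributes 781·0.60 = 468.600 sabins.
New total A_after = 563.390 sabins.
NR = 10·log₁₀(563.390/94.790) = 7.7 dB.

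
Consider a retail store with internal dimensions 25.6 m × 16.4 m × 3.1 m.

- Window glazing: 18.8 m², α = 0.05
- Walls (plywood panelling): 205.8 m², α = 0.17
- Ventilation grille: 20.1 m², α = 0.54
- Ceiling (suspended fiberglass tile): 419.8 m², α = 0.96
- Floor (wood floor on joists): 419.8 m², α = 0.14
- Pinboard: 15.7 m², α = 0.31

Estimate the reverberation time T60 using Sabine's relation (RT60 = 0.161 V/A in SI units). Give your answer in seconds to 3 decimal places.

0.408 sec

A = Σ Sᵢαᵢ = 18.8×0.05 + 205.8×0.17 + 20.1×0.54 + 419.8×0.96 + 419.8×0.14 + 15.7×0.31 = 513.427 sabins.
V = 25.6·16.4·3.1 = 1301.504 m³.
T = 0.161 V/A = 0.161·1301.504/513.427 = 0.408 s.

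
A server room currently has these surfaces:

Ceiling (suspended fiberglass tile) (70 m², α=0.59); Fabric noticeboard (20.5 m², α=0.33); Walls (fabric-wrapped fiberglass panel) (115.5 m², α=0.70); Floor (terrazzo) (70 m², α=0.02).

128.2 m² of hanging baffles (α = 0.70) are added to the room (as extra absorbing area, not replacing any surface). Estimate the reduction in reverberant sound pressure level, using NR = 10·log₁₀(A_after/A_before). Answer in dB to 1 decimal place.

Equivalent absorption area: A_before = 70·0.59 + 20.5·0.33 + 115.5·0.70 + 70·0.02 = 130.315 m².
Added absorption = 128.2 × 0.70 = 89.740 sabins.
A_after = 130.315 + 89.740 = 220.055 sabins.
Reduction = 10 log₁₀(A_after/A_before) = 10 log₁₀(1.6886) = 2.3 dB.

2.3 dB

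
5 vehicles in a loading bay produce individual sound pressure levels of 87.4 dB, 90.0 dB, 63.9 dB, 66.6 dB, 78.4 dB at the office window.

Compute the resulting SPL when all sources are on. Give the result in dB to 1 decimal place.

Σ 10^(Lᵢ/10) = 1.626e+09.
Back to dB: 10·log₁₀ Σ = 92.1 dB.

92.1 dB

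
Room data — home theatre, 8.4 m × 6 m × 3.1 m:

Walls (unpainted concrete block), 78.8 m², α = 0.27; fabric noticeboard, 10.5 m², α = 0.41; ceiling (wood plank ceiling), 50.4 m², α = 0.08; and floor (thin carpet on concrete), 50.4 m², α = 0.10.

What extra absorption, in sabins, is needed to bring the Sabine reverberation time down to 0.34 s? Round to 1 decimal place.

Total absorption A₁ = 78.8·0.27 + 10.5·0.41 + 50.4·0.08 + 50.4·0.10
  = 21.276 + 4.305 + 4.032 + 5.040 = 34.653 m² sabins.
V = 156.24 m³. Required absorption A₂ = 0.161 × 156.24 / 0.34 = 73.984 sabins.
Additional absorption ΔA = 73.984 − 34.653 = 39.3 sabins.

39.3 sabins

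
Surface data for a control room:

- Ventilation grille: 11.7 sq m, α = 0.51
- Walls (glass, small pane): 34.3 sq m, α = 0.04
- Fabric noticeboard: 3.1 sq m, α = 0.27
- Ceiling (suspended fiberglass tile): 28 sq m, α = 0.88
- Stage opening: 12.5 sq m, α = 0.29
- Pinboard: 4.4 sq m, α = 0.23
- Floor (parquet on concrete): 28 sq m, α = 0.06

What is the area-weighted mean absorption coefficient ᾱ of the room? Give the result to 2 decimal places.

S = Σ Sᵢ = 11.7 + 34.3 + 3.1 + 28 + 12.5 + 4.4 + 28 = 122.0 sq m.
Σ(Sᵢαᵢ) = 11.7*0.51 + 34.3*0.04 + 3.1*0.27 + 28*0.88 + 12.5*0.29 + 4.4*0.23 + 28*0.06 = 39.133.
ᾱ = A/S = 0.32.

0.32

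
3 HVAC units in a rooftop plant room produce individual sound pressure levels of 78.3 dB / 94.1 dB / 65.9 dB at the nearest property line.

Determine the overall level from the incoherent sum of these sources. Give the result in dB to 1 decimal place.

Sum in the linear (power) domain: Σ 10^(Lᵢ/10) = 10^(78.3/10) + 10^(94.1/10) + 10^(65.9/10) = 2.642e+09.
Combined level = 10 log₁₀(2.642e+09) = 94.2 dB.

94.2 dB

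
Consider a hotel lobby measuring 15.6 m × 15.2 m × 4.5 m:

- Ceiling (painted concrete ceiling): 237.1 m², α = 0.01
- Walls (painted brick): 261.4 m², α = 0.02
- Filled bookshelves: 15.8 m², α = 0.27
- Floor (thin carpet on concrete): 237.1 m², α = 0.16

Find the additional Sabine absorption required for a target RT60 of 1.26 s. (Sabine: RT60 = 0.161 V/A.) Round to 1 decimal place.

Total absorption A₁ = 237.1*0.01 + 261.4*0.02 + 15.8*0.27 + 237.1*0.16
  = 2.371 + 5.228 + 4.266 + 37.936 = 49.801 m² sabins.
V = 1067.04 m³. Required absorption A₂ = 0.161 × 1067.04 / 1.26 = 136.344 sabins.
ΔA = A₂ − A₁ = 136.344 − 49.801 = 86.5 sabins.

86.5 sabins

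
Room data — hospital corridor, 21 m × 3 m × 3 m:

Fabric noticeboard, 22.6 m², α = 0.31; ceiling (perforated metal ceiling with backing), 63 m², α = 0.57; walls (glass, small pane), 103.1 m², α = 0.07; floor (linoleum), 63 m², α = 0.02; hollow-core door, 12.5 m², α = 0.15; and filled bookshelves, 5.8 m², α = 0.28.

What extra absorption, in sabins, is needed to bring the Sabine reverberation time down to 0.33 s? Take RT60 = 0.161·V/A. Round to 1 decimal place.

Total absorption A₁ = 22.6×0.31 + 63×0.57 + 103.1×0.07 + 63×0.02 + 12.5×0.15 + 5.8×0.28
  = 7.006 + 35.910 + 7.217 + 1.260 + 1.875 + 1.624 = 54.892 m² sabins.
Target A₂ = 0.161·189/0.33 = 92.209 sabins (V = 189 m³).
Shortfall: 92.209 − 54.892 = 37.3 sabins.

37.3 sabins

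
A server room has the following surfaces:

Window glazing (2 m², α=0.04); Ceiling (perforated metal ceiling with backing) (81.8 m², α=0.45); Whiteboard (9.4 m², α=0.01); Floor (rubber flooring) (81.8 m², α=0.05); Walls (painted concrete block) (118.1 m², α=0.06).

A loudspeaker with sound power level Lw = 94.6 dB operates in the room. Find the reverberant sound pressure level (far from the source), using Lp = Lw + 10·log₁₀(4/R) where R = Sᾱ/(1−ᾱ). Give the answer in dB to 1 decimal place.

83.0 dB

A = 48.160 sabins; S = 293.1 m².
ᾱ = 48.160/293.1 = 0.1643; R = Sᾱ/(1−ᾱ) = 48.160/(1−0.1643) = 57.628 m².
Lp = 94.6 + 10·log₁₀(4/57.628) = 94.6 + (-11.59) = 83.0 dB.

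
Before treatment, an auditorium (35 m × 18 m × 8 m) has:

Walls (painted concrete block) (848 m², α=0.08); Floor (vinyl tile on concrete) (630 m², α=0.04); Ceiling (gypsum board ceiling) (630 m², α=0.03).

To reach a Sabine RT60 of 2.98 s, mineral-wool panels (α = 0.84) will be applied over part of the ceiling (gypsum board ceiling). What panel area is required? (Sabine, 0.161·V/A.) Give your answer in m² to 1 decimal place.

Summing Sᵢαᵢ: 67.840 + 25.200 + 18.900 → A₁ = 111.940 sabins.
V = 5040 m³. Target absorption A₂ = 0.161 × 5040 / 2.98 = 272.295 sabins.
Absorption to add: 272.295 − 111.940 = 160.355 sabins.
Each m² of panel replacing the ceiling (gypsum board ceiling) adds (0.84 − 0.03) = 0.81 sabins.
Panel area = 160.355 / 0.81 = 198.0 m².

198.0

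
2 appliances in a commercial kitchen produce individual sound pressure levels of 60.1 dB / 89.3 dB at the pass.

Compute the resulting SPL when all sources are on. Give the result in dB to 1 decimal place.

Converting to relative power and adding: 10^(60.1/10) + 10^(89.3/10) = 8.522e+08.
L_total = 10·log₁₀(8.522e+08) = 89.3 dB.

89.3 dB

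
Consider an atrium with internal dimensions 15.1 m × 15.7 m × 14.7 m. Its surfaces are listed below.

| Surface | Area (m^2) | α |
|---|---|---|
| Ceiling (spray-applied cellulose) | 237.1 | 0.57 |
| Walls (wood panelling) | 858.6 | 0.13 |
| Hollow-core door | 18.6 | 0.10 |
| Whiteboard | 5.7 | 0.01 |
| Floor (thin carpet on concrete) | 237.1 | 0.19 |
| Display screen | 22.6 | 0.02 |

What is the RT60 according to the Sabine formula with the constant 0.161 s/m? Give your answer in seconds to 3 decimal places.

1.907 seconds

Total absorption A = 237.1*0.57 + 858.6*0.13 + 18.6*0.10 + 5.7*0.01 + 237.1*0.19 + 22.6*0.02
  = 135.147 + 111.618 + 1.860 + 0.057 + 45.049 + 0.452 = 294.183 m^2 sabins.
Room volume: 3484.929 m³.
Sabine: RT60 = 0.161 × 3484.929 / 294.183 = 1.907 s.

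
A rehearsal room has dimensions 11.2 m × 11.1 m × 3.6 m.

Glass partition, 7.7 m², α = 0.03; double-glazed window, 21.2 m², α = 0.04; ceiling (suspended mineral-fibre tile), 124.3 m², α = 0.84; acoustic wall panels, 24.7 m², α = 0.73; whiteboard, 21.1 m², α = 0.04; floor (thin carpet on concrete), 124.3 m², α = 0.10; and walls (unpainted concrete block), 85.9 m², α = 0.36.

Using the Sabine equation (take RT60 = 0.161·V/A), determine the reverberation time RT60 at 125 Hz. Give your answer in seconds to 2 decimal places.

0.43 s

Equivalent absorption area: A = 7.7·0.03 + 21.2·0.04 + 124.3·0.84 + 24.7·0.73 + 21.1·0.04 + 124.3·0.10 + 85.9·0.36 = 167.720 m².
V = 11.2·11.1·3.6 = 447.552 m³.
Sabine: RT60 = 0.161 × 447.552 / 167.720 = 0.43 s.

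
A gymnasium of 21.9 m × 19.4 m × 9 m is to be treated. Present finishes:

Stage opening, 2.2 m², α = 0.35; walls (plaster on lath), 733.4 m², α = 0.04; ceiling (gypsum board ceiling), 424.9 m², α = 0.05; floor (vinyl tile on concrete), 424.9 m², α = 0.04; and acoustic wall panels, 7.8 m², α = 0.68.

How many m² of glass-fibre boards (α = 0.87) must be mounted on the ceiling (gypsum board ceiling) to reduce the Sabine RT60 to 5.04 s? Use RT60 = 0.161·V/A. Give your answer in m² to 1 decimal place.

Equivalent absorption area: A₁ = 2.2*0.35 + 733.4*0.04 + 424.9*0.05 + 424.9*0.04 + 7.8*0.68 = 73.651 m².
V = 3823.74 m³. Target absorption A₂ = 0.161 × 3823.74 / 5.04 = 122.147 sabins.
Absorption to add: 122.147 − 73.651 = 48.496 sabins.
Each m² of panel replacing the ceiling (gypsum board ceiling) adds (0.87 − 0.05) = 0.82 sabins.
Panel area = 48.496 / 0.82 = 59.1 m².

59.1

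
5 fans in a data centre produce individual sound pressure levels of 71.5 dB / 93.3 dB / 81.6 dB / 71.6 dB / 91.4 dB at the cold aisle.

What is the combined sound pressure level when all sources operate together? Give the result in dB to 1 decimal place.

95.7 dB

Converting to relative power and adding: 10^(71.5/10) + 10^(93.3/10) + 10^(81.6/10) + 10^(71.6/10) + 10^(91.4/10) = 3.691e+09.
L_total = 10·log₁₀(3.691e+09) = 95.7 dB.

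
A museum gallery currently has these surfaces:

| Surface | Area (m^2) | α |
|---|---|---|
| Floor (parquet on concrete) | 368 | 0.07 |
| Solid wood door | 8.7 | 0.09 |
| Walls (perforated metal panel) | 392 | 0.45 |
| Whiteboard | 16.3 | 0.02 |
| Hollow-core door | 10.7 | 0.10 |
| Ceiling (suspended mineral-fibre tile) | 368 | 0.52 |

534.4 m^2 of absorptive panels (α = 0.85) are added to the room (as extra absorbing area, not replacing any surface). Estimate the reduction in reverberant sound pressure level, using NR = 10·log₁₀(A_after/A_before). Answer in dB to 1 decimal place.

Equivalent absorption area: A_before = 368*0.07 + 8.7*0.09 + 392*0.45 + 16.3*0.02 + 10.7*0.10 + 368*0.52 = 395.699 m^2.
Treatment contributes 534.4·0.85 = 454.240 sabins.
A_after = 395.699 + 454.240 = 849.939 sabins.
Reduction = 10 log₁₀(A_after/A_before) = 10 log₁₀(2.1479) = 3.3 dB.

3.3 dB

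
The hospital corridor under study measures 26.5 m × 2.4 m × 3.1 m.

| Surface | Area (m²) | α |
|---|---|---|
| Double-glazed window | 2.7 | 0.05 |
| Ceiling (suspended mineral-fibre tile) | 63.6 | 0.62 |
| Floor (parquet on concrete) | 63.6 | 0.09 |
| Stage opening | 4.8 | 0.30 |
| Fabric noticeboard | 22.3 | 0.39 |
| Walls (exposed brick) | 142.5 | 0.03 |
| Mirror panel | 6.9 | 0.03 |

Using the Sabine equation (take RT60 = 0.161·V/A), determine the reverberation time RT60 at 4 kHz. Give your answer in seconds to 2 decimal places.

0.53 sec

Equivalent absorption area: A = 2.7*0.05 + 63.6*0.62 + 63.6*0.09 + 4.8*0.30 + 22.3*0.39 + 142.5*0.03 + 6.9*0.03 = 59.910 m².
V = 26.5·2.4·3.1 = 197.16 m³.
Sabine: RT60 = 0.161 × 197.16 / 59.910 = 0.53 s.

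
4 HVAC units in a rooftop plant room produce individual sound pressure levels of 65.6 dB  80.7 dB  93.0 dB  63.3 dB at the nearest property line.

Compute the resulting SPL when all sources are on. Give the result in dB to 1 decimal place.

93.3 dB

Sum in the linear (power) domain: Σ 10^(Lᵢ/10) = 10^(65.6/10) + 10^(80.7/10) + 10^(93.0/10) + 10^(63.3/10) = 2.119e+09.
Combined level = 10 log₁₀(2.119e+09) = 93.3 dB.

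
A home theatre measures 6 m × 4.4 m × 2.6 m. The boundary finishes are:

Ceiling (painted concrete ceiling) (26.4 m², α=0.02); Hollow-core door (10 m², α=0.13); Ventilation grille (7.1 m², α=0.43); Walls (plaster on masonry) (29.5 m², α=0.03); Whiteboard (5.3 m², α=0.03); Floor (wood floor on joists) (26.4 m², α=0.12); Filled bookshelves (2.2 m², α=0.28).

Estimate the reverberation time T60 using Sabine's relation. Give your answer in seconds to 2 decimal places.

1.14 s

A = Σ Sᵢαᵢ = 26.4*0.02 + 10*0.13 + 7.1*0.43 + 29.5*0.03 + 5.3*0.03 + 26.4*0.12 + 2.2*0.28 = 9.709 sabins.
Room volume: 68.64 m³.
T = 0.161 V/A = 0.161·68.64/9.709 = 1.14 s.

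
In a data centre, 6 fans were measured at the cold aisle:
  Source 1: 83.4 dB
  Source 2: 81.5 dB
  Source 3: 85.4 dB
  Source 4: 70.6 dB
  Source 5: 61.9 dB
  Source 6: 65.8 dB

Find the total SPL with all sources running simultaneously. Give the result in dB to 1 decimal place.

88.6 dB

Σ 10^(Lᵢ/10) = 7.236e+08.
Back to dB: 10·log₁₀ Σ = 88.6 dB.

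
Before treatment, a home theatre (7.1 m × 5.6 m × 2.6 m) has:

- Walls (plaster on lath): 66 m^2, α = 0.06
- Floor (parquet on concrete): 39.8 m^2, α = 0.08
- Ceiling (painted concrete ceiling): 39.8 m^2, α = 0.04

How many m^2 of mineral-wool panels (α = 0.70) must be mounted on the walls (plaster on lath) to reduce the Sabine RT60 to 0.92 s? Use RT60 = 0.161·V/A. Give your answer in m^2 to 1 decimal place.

14.6

A₁ = Σ Sᵢαᵢ = 66×0.06 + 39.8×0.08 + 39.8×0.04 = 8.736 sabins.
V = 103.376 m³. Target absorption A₂ = 0.161 × 103.376 / 0.92 = 18.091 sabins.
ΔA needed = 18.091 − 8.736 = 9.355 sabins.
Net gain per m^2: Δα = 0.70 − 0.06 = 0.64.
Panel area = 9.355 / 0.64 = 14.6 m^2.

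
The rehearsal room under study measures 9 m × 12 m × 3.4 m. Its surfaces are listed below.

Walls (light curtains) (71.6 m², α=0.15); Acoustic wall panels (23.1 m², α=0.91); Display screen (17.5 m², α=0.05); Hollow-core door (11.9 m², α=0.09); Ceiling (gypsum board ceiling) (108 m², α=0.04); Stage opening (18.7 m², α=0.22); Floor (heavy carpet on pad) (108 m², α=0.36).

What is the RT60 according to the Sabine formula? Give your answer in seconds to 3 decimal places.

Summing Sᵢαᵢ: 10.740 + 21.021 + 0.875 + 1.071 + 4.320 + 4.114 + 38.880 → A = 81.021 sabins.
Room volume: 367.2 m³.
T = 0.161 V/A = 0.161·367.2/81.021 = 0.730 s.

0.730 sec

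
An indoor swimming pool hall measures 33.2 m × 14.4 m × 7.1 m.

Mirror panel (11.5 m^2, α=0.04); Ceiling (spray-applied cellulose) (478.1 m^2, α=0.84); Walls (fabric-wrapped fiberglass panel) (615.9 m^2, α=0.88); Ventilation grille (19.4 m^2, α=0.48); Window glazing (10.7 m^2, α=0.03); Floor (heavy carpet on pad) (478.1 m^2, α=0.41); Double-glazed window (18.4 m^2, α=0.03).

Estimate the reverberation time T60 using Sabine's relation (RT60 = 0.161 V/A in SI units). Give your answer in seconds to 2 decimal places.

0.48 sec

A = Σ Sᵢαᵢ = 11.5*0.04 + 478.1*0.84 + 615.9*0.88 + 19.4*0.48 + 10.7*0.03 + 478.1*0.41 + 18.4*0.03 = 1150.262 sabins.
V = 33.2·14.4·7.1 = 3394.368 m³.
Sabine: RT60 = 0.161 × 3394.368 / 1150.262 = 0.48 s.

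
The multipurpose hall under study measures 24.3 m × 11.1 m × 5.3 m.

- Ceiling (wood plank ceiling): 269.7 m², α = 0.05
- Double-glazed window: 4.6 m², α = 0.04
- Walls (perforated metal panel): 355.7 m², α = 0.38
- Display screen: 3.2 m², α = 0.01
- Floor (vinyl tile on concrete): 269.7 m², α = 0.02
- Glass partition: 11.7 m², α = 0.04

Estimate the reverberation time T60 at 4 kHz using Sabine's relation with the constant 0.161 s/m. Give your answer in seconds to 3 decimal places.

1.488 seconds

Total absorption A = 269.7×0.05 + 4.6×0.04 + 355.7×0.38 + 3.2×0.01 + 269.7×0.02 + 11.7×0.04
  = 13.485 + 0.184 + 135.166 + 0.032 + 5.394 + 0.468 = 154.729 m² sabins.
Volume V = 24.3 × 11.1 × 5.3 = 1429.569 m³.
T = 0.161 V/A = 0.161·1429.569/154.729 = 1.488 s.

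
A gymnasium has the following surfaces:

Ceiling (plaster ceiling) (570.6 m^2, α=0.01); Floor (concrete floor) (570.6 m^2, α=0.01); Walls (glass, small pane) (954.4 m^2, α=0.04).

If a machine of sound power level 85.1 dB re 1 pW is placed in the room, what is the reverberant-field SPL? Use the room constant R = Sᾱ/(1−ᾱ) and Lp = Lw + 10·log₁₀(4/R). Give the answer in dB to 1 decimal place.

A = 49.588 sabins; S = 2095.6 m^2.
ᾱ = 49.588/2095.6 = 0.0237; R = Sᾱ/(1−ᾱ) = 49.588/(1−0.0237) = 50.792 m^2.
Lp = Lw + 10 log₁₀(4/R) = 85.1 -11.04 = 74.1 dB.

74.1 dB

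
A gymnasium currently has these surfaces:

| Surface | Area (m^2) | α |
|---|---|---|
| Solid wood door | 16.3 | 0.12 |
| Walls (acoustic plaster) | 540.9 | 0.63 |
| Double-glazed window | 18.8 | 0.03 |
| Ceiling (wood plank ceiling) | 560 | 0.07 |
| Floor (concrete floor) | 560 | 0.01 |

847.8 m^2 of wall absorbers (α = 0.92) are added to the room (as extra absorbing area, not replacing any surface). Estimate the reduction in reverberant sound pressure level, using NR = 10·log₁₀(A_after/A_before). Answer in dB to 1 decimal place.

4.8 dB

Summing Sᵢαᵢ: 1.956 + 340.767 + 0.564 + 39.200 + 5.600 → A_before = 388.087 sabins.
Treatment contributes 847.8·0.92 = 779.976 sabins.
New total A_after = 1168.063 sabins.
NR = 10·log₁₀(1168.063/388.087) = 4.8 dB.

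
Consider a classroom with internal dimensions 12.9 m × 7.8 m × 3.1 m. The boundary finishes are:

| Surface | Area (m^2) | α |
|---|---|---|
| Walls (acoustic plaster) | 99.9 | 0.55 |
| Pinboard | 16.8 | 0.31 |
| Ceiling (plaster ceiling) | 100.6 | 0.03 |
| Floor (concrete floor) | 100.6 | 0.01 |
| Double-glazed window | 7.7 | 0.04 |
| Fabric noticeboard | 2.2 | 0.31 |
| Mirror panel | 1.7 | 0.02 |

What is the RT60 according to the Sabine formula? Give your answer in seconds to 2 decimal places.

Total absorption A = 99.9·0.55 + 16.8·0.31 + 100.6·0.03 + 100.6·0.01 + 7.7·0.04 + 2.2·0.31 + 1.7·0.02
  = 54.945 + 5.208 + 3.018 + 1.006 + 0.308 + 0.682 + 0.034 = 65.201 m^2 sabins.
V = 12.9·7.8·3.1 = 311.922 m³.
T = 0.161 V/A = 0.161·311.922/65.201 = 0.77 s.

0.77 sec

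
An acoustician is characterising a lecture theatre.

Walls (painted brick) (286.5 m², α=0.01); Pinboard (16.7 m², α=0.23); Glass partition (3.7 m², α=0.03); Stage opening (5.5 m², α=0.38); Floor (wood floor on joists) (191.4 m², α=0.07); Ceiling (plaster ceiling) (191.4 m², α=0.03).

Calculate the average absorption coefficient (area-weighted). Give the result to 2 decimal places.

0.04

Total surface area S = 695.2 m².
Σ(Sᵢαᵢ) = 286.5*0.01 + 16.7*0.23 + 3.7*0.03 + 5.5*0.38 + 191.4*0.07 + 191.4*0.03 = 28.047.
ᾱ = A/S = 0.04.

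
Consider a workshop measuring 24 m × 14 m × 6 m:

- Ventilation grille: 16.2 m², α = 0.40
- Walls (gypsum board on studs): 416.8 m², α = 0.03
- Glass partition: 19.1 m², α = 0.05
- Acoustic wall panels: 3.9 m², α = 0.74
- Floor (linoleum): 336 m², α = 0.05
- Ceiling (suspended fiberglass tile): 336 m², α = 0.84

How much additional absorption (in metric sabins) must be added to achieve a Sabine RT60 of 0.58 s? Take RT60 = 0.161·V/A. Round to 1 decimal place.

237.7 sabins

A₁ = Σ Sᵢαᵢ = 16.2*0.40 + 416.8*0.03 + 19.1*0.05 + 3.9*0.74 + 336*0.05 + 336*0.84 = 321.865 sabins.
V = 2016 m³. Required absorption A₂ = 0.161 × 2016 / 0.58 = 559.614 sabins.
Shortfall: 559.614 − 321.865 = 237.7 sabins.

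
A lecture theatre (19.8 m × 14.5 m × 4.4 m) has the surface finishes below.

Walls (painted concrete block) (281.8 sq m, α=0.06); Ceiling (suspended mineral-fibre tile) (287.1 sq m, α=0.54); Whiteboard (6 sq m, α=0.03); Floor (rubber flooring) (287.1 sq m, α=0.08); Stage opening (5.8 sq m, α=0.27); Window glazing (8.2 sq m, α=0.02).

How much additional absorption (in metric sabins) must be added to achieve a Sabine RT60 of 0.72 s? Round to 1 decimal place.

Total absorption A₁ = 281.8×0.06 + 287.1×0.54 + 6×0.03 + 287.1×0.08 + 5.8×0.27 + 8.2×0.02
  = 16.908 + 155.034 + 0.180 + 22.968 + 1.566 + 0.164 = 196.820 sq m sabins.
Target A₂ = 0.161·1263.24/0.72 = 282.475 sabins (V = 1263.24 m³).
ΔA = A₂ − A₁ = 282.475 − 196.820 = 85.7 sabins.

85.7 sabins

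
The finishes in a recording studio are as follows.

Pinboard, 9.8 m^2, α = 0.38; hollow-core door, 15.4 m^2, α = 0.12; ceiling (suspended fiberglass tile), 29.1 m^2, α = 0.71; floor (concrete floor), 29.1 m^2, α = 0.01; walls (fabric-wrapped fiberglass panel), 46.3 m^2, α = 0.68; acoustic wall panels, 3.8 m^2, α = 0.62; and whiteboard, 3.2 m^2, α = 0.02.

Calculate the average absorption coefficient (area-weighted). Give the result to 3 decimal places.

0.442

Total surface area S = 136.7 m^2.
Σ(Sᵢαᵢ) = 9.8×0.38 + 15.4×0.12 + 29.1×0.71 + 29.1×0.01 + 46.3×0.68 + 3.8×0.62 + 3.2×0.02 = 60.428.
ᾱ = 60.428 / 136.7 = 0.442.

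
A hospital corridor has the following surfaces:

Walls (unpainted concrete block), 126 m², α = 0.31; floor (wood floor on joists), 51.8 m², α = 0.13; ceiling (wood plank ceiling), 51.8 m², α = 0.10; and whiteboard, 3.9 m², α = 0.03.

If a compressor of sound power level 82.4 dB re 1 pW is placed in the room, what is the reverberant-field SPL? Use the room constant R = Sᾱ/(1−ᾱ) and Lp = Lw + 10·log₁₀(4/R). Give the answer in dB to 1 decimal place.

70.3 dB

A = 51.091 sabins; S = 233.5 m².
ᾱ = 51.091/233.5 = 0.2188; R = Sᾱ/(1−ᾱ) = 51.091/(1−0.2188) = 65.401 m².
Lp = 82.4 + 10·log₁₀(4/65.401) = 82.4 + (-12.14) = 70.3 dB.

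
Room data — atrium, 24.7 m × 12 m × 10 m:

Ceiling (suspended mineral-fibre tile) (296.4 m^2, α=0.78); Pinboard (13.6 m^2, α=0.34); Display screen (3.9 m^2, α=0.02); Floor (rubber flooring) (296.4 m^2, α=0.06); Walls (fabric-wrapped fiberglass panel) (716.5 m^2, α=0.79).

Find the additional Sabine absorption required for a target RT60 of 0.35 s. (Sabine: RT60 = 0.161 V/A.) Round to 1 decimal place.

543.7 sabins

Equivalent absorption area: A₁ = 296.4*0.78 + 13.6*0.34 + 3.9*0.02 + 296.4*0.06 + 716.5*0.79 = 819.713 m^2.
Target A₂ = 0.161·2964/0.35 = 1363.440 sabins (V = 2964 m³).
ΔA = A₂ − A₁ = 1363.440 − 819.713 = 543.7 sabins.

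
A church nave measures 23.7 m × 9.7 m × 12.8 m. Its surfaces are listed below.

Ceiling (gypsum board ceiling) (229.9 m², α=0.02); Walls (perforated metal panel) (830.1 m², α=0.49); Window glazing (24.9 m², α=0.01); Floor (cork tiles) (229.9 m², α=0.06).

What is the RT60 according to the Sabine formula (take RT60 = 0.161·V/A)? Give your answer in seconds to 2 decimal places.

Total absorption A = 229.9×0.02 + 830.1×0.49 + 24.9×0.01 + 229.9×0.06
  = 4.598 + 406.749 + 0.249 + 13.794 = 425.390 m² sabins.
Volume V = 23.7 × 9.7 × 12.8 = 2942.592 m³.
RT60 = 0.161 · V / A = 0.161 × 2942.592 / 425.390 = 1.11 s.

1.11 sec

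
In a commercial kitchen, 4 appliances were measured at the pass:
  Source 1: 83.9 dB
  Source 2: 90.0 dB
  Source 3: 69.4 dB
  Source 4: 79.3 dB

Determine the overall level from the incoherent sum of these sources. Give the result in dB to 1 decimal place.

Sum in the linear (power) domain: Σ 10^(Lᵢ/10) = 10^(83.9/10) + 10^(90.0/10) + 10^(69.4/10) + 10^(79.3/10) = 1.339e+09.
L_total = 10·log₁₀(1.339e+09) = 91.3 dB.

91.3 dB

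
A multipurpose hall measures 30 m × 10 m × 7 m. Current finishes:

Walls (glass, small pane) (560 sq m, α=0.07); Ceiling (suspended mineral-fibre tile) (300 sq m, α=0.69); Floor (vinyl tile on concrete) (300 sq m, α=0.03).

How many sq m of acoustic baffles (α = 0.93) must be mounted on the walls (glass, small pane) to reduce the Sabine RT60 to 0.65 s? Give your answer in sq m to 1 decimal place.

Total absorption A₁ = 560*0.07 + 300*0.69 + 300*0.03
  = 39.200 + 207.000 + 9.000 = 255.200 sq m sabins.
Required A₂ = 0.161·2100/0.65 = 520.154 sabins.
Absorption to add: 520.154 − 255.200 = 264.954 sabins.
Each sq m of panel replacing the walls (glass, small pane) adds (0.93 − 0.07) = 0.86 sabins.
Area = ΔA/Δα = 264.954/0.86 = 308.1 sq m.

308.1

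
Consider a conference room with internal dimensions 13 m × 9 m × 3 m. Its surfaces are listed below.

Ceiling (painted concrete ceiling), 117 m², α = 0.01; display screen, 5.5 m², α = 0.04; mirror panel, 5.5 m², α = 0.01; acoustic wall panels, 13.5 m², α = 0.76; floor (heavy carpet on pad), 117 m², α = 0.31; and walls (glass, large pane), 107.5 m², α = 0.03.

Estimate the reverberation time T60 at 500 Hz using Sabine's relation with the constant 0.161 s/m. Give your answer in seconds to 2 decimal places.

Summing Sᵢαᵢ: 1.170 + 0.220 + 0.055 + 10.260 + 36.270 + 3.225 → A = 51.200 sabins.
Room volume: 351 m³.
T = 0.161 V/A = 0.161·351/51.200 = 1.10 s.

1.10 s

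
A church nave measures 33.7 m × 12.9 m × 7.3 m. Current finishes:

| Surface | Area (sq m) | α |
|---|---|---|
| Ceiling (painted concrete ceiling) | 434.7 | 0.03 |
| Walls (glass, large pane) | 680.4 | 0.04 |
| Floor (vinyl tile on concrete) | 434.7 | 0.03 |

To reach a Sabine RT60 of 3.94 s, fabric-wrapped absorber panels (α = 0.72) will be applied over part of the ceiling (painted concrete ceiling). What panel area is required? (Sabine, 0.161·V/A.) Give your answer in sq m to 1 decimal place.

110.7

A₁ = Σ Sᵢαᵢ = 434.7×0.03 + 680.4×0.04 + 434.7×0.03 = 53.298 sabins.
V = 3173.529 m³. Target absorption A₂ = 0.161 × 3173.529 / 3.94 = 129.680 sabins.
Absorption to add: 129.680 − 53.298 = 76.382 sabins.
Each sq m of panel replacing the ceiling (painted concrete ceiling) adds (0.72 − 0.03) = 0.69 sabins.
Area = ΔA/Δα = 76.382/0.69 = 110.7 sq m.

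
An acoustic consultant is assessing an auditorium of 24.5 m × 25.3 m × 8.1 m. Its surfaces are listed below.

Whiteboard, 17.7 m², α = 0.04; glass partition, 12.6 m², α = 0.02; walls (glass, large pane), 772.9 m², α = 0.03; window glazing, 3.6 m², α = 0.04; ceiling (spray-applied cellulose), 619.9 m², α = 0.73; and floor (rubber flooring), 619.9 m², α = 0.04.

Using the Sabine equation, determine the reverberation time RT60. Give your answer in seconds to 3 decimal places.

A = Σ Sᵢαᵢ = 17.7·0.04 + 12.6·0.02 + 772.9·0.03 + 3.6·0.04 + 619.9·0.73 + 619.9·0.04 = 501.614 sabins.
V = 24.5·25.3·8.1 = 5020.785 m³.
RT60 = 0.161 · V / A = 0.161 × 5020.785 / 501.614 = 1.611 s.

1.611 s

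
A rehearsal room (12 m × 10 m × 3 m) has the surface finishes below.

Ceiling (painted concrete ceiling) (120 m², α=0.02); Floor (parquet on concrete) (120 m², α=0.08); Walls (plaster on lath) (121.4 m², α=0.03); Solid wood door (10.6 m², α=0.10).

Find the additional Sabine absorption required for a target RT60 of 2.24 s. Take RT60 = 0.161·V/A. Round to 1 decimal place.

A₁ = Σ Sᵢαᵢ = 120*0.02 + 120*0.08 + 121.4*0.03 + 10.6*0.10 = 16.702 sabins.
V = 360 m³. Required absorption A₂ = 0.161 × 360 / 2.24 = 25.875 sabins.
Shortfall: 25.875 − 16.702 = 9.2 sabins.

9.2 sabins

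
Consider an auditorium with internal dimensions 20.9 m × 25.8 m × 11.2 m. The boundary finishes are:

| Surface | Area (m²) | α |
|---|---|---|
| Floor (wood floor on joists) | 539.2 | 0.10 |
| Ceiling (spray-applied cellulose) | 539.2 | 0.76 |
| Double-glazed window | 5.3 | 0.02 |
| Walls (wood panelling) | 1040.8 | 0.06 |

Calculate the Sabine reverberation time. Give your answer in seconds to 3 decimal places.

1.848 sec

Summing Sᵢαᵢ: 53.920 + 409.792 + 0.106 + 62.448 → A = 526.266 sabins.
Volume V = 20.9 × 25.8 × 11.2 = 6039.264 m³.
RT60 = 0.161 · V / A = 0.161 × 6039.264 / 526.266 = 1.848 s.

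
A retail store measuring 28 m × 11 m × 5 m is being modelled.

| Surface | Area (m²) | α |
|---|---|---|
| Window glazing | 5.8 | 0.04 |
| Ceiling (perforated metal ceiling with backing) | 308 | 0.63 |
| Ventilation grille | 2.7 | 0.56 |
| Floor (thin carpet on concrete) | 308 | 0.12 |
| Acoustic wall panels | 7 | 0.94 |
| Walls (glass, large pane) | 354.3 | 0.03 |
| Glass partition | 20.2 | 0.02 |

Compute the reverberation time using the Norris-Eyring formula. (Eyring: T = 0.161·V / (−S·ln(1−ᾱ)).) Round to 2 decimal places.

S = Σ Sᵢ = 1006.0 m².
Σ(Sᵢαᵢ) = 5.8×0.04 + 308×0.63 + 2.7×0.56 + 308×0.12 + 7×0.94 + 354.3×0.03 + 20.2×0.02 = 250.357.
Mean coefficient ᾱ = A/S = 0.2489.
Eyring denominator: −S ln(1−ᾱ) = 287.934.
V = 28 × 11 × 5 = 1540 m³.
RT60 = 0.161 × 1540 / 287.934 = 0.86 s.

0.86 s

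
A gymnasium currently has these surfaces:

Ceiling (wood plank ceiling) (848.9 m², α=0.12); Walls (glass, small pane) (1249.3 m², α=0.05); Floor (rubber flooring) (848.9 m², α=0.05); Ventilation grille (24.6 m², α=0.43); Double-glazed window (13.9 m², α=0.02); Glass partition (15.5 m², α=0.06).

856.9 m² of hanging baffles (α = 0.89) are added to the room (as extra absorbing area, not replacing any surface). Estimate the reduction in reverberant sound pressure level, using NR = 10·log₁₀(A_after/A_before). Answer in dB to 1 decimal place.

Total absorption A_before = 848.9·0.12 + 1249.3·0.05 + 848.9·0.05 + 24.6·0.43 + 13.9·0.02 + 15.5·0.06
  = 101.868 + 62.465 + 42.445 + 10.578 + 0.278 + 0.930 = 218.564 m² sabins.
Added absorption = 856.9 × 0.89 = 762.641 sabins.
A_after = 218.564 + 762.641 = 981.205 sabins.
Reduction = 10 log₁₀(A_after/A_before) = 10 log₁₀(4.4893) = 6.5 dB.

6.5 dB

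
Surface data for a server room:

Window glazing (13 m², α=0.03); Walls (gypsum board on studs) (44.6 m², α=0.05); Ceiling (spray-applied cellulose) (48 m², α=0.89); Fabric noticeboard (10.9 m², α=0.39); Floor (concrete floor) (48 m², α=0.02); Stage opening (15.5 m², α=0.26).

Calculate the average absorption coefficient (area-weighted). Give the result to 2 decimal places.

0.30

S = Σ Sᵢ = 13 + 44.6 + 48 + 10.9 + 48 + 15.5 = 180.0 m².
A = 13*0.03 + 44.6*0.05 + 48*0.89 + 10.9*0.39 + 48*0.02 + 15.5*0.26 = 54.581 sabins.
ᾱ = 54.581 / 180.0 = 0.30.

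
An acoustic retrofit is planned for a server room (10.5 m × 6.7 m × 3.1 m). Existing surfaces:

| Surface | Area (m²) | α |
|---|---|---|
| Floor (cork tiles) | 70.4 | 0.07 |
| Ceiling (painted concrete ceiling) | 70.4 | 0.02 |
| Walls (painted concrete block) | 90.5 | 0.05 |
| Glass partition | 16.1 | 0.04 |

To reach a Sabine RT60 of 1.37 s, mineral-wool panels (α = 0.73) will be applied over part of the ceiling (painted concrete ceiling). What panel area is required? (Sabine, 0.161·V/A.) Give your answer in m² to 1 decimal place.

A₁ = Σ Sᵢαᵢ = 70.4·0.07 + 70.4·0.02 + 90.5·0.05 + 16.1·0.04 = 11.505 sabins.
V = 218.085 m³. Target absorption A₂ = 0.161 × 218.085 / 1.37 = 25.629 sabins.
ΔA needed = 25.629 − 11.505 = 14.124 sabins.
Net gain per m²: Δα = 0.73 − 0.02 = 0.71.
Area = ΔA/Δα = 14.124/0.71 = 19.9 m².

19.9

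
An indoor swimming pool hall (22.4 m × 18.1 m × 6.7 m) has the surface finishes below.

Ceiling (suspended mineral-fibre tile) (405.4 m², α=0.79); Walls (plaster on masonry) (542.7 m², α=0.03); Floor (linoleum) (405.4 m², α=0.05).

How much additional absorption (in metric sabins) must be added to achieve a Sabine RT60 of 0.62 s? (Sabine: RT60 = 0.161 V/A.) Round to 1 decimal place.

Equivalent absorption area: A₁ = 405.4×0.79 + 542.7×0.03 + 405.4×0.05 = 356.817 m².
For T = 0.62 s, need A₂ = 0.161·V/T = 0.161·2716.448/0.62 = 705.400 sabins.
Additional absorption ΔA = 705.400 − 356.817 = 348.6 sabins.

348.6 sabins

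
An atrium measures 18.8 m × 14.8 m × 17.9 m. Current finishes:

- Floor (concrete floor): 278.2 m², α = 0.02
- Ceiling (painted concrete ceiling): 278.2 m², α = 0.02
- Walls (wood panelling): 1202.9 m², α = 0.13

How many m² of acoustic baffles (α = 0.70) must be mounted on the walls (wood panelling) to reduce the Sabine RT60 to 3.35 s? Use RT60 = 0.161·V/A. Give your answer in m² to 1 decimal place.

126.1

Summing Sᵢαᵢ: 5.564 + 5.564 + 156.377 → A₁ = 167.505 sabins.
V = 4980.496 m³. Target absorption A₂ = 0.161 × 4980.496 / 3.35 = 239.361 sabins.
Absorption to add: 239.361 − 167.505 = 71.856 sabins.
Net gain per m²: Δα = 0.70 − 0.13 = 0.57.
Panel area = 71.856 / 0.57 = 126.1 m².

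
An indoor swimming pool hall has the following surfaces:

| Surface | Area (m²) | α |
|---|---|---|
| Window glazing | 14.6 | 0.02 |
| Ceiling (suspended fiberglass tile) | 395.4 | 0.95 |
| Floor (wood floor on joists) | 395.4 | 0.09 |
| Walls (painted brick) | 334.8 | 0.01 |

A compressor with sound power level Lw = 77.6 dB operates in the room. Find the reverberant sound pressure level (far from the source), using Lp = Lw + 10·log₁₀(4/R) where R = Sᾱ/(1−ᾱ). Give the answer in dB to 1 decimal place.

55.5 dB

Σ(Sᵢαᵢ) = 14.6×0.02 + 395.4×0.95 + 395.4×0.09 + 334.8×0.01 = 414.856; total area S = 1140.2 m².
ᾱ = 0.3638, so room constant R = A/(1−ᾱ) = 652.084 m².
Lp = Lw + 10 log₁₀(4/R) = 77.6 -22.12 = 55.5 dB.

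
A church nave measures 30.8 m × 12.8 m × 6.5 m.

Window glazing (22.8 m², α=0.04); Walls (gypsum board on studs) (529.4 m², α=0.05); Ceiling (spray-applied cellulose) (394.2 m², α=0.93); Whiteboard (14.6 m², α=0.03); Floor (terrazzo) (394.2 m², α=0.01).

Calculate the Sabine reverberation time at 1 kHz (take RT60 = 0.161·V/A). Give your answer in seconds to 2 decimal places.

1.04 seconds

Summing Sᵢαᵢ: 0.912 + 26.470 + 366.606 + 0.438 + 3.942 → A = 398.368 sabins.
V = 30.8·12.8·6.5 = 2562.56 m³.
Sabine: RT60 = 0.161 × 2562.56 / 398.368 = 1.04 s.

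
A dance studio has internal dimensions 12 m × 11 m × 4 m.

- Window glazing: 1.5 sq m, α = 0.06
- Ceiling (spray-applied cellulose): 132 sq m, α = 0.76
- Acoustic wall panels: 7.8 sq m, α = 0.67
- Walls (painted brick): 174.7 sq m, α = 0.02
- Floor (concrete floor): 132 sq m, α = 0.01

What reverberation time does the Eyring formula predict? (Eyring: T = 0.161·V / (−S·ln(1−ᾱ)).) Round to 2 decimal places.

S = Σ Sᵢ = 448.0 sq m.
Absorption A = 1.5·0.06 + 132·0.76 + 7.8·0.67 + 174.7·0.02 + 132·0.01 = 110.450 sabins.
Mean coefficient ᾱ = A/S = 0.2465.
−S·ln(1−ᾱ) = −448.0 × ln(1 − 0.2465) = 126.796.
V = 12 × 11 × 4 = 528 m³.
T = 0.161·V/[−S·ln(1−ᾱ)] = 0.161·528/126.796 = 0.67 s.

0.67 sec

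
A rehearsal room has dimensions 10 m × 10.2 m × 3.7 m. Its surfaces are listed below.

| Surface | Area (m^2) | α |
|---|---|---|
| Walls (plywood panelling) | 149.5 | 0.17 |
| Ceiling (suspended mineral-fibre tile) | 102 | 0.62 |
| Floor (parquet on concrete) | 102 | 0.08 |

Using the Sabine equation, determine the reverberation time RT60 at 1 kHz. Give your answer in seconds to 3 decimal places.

Total absorption A = 149.5×0.17 + 102×0.62 + 102×0.08
  = 25.415 + 63.240 + 8.160 = 96.815 m^2 sabins.
Room volume: 377.4 m³.
RT60 = 0.161 · V / A = 0.161 × 377.4 / 96.815 = 0.628 s.

0.628 s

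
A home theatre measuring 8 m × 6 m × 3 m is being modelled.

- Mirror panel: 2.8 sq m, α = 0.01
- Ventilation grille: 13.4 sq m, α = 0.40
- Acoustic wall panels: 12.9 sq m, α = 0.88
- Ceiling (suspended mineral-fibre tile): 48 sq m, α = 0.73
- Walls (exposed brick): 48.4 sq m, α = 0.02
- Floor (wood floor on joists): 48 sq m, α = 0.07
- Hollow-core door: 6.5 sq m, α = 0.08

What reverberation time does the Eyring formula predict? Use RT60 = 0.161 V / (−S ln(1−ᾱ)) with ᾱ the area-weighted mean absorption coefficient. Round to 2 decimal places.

0.34 s

S = Σ Sᵢ = 180.0 sq m.
Σ(Sᵢαᵢ) = 2.8×0.01 + 13.4×0.40 + 12.9×0.88 + 48×0.73 + 48.4×0.02 + 48×0.07 + 6.5×0.08 = 56.628.
ᾱ = 56.628 / 180.0 = 0.3146.
Eyring denominator: −S ln(1−ᾱ) = 67.995.
V = 8 × 6 × 3 = 144 m³.
T = 0.161·V/[−S·ln(1−ᾱ)] = 0.161·144/67.995 = 0.34 s.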